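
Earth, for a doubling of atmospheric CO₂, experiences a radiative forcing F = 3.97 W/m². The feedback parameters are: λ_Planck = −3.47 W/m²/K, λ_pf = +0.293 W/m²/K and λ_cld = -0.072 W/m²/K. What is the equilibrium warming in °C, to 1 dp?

Net feedback parameter λ = (−3.47) + (+0.293) + (-0.072) = -3.249 W/m²/K.
ΔT = −F/λ = −3.97/(-3.249) = 1.2 °C.

1.2 °C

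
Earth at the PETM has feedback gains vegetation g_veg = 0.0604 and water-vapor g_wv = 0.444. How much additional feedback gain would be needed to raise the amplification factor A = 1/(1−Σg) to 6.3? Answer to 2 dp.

Current total gain = 0.5044.
Target gain for A = 6.3: g* = 1 − 1/6.3 = 0.8413.
Additional gain needed = 0.8413 − 0.5044 = 0.34.

0.34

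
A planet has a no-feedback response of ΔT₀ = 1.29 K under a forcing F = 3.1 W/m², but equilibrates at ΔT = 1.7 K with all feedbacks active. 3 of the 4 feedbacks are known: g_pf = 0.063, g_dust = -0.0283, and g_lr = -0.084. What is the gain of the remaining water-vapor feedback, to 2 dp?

0.29

Amplification A = ΔT/ΔT₀ = 1.7/1.29 = 1.318.
Total gain g = 1 − 1/A = 1 − 1/1.318 = 0.2413.
Known gains sum to 0.063 − 0.0283 − 0.084 = -0.0493.
g_wv = 0.2413 + 0.0493 = 0.29.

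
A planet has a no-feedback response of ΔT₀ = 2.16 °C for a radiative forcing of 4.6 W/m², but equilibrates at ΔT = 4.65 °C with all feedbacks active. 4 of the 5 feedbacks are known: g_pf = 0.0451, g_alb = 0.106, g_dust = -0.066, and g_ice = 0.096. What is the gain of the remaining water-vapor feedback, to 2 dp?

0.35

Amplification A = ΔT/ΔT₀ = 4.65/2.16 = 2.153.
Total gain g = 1 − 1/A = 1 − 1/2.153 = 0.5355.
Known gains sum to 0.0451 + 0.106 − 0.066 + 0.096 = 0.1811.
g_wv = 0.5355 − 0.1811 = 0.35.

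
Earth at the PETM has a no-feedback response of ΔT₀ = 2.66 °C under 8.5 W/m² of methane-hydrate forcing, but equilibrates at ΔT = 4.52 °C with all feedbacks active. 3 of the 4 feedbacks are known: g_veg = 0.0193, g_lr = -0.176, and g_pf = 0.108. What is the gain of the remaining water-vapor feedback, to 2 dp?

Amplification A = ΔT/ΔT₀ = 4.52/2.66 = 1.699.
Total gain g = 1 − 1/A = 1 − 1/1.699 = 0.4114.
Known gains sum to 0.0193 − 0.176 + 0.108 = -0.0487.
g_wv = 0.4114 + 0.0487 = 0.46.

0.46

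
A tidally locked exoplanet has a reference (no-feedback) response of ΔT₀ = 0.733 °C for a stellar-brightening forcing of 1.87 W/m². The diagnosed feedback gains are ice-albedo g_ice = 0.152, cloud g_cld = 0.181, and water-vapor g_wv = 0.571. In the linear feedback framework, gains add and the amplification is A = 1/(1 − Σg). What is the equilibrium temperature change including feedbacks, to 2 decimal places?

7.64 °C

Total gain g = 0.152 + 0.181 + 0.571 = 0.904.
Amplification A = 1/(1 − 0.904) = 10.42.
ΔT = 0.733 × 10.42 = 7.64 °C.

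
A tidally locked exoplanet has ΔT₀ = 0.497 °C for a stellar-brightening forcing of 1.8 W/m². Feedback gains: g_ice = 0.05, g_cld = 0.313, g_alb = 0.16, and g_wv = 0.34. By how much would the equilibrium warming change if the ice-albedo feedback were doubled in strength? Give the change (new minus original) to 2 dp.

Original: g = 0.863, ΔT = 0.497/(1−0.863) = 3.6277 °C.
With doubled ice-albedo: g' = 0.913, ΔT' = 0.497/(1−0.913) = 5.7126 °C.
Change = 5.7126 − 3.6277 = 2.08 °C.

2.08 °C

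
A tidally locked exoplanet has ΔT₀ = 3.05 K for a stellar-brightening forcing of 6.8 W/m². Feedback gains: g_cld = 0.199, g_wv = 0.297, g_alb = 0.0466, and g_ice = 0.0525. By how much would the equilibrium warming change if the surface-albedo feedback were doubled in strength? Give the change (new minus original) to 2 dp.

0.98 K

Original: g = 0.5951, ΔT = 3.05/(1−0.5951) = 7.5327 K.
With doubled surface-albedo: g' = 0.6417, ΔT' = 3.05/(1−0.6417) = 8.5124 K.
Change = 8.5124 − 7.5327 = 0.98 K.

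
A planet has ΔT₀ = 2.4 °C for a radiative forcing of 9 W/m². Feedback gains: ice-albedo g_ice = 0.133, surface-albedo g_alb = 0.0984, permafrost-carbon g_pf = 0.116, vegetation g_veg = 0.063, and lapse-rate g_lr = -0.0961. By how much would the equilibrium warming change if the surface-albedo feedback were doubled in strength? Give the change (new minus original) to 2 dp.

0.59 °C

Original: g = 0.3143, ΔT = 2.4/(1−0.3143) = 3.5001 °C.
With doubled surface-albedo: g' = 0.4127, ΔT' = 2.4/(1−0.4127) = 4.0865 °C.
Change = 4.0865 − 3.5001 = 0.59 °C.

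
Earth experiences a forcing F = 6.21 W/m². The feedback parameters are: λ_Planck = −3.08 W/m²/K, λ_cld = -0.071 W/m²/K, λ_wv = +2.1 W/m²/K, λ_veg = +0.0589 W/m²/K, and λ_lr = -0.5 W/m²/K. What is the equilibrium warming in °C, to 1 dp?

Net feedback parameter λ = (−3.08) + (-0.071) + (+2.1) + (+0.0589) + (-0.5) = -1.4921 W/m²/K.
ΔT = −F/λ = −6.21/(-1.4921) = 4.2 °C.

4.2 °C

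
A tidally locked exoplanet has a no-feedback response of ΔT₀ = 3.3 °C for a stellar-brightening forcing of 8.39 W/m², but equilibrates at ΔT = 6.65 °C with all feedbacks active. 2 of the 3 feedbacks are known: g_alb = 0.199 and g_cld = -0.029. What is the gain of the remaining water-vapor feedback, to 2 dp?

0.33

Amplification A = ΔT/ΔT₀ = 6.65/3.3 = 2.015.
Total gain g = 1 − 1/A = 1 − 1/2.015 = 0.5037.
Known gains sum to 0.199 − 0.029 = 0.17.
g_wv = 0.5037 − 0.17 = 0.33.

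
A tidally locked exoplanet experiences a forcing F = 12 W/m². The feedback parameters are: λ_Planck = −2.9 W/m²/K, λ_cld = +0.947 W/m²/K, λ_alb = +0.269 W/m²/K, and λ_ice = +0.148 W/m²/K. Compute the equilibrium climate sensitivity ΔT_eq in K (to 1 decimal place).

7.8 K

Net feedback parameter λ = (−2.9) + (+0.947) + (+0.269) + (+0.148) = -1.536 W/m²/K.
ΔT = −F/λ = −12/(-1.536) = 7.8 K.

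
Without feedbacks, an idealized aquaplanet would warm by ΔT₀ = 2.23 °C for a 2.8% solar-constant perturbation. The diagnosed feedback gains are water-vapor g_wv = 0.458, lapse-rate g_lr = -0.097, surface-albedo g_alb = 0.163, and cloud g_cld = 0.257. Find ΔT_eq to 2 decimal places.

10.18 °C

Total gain g = 0.458 − 0.097 + 0.163 + 0.257 = 0.781.
Amplification A = 1/(1 − 0.781) = 4.566.
ΔT = 2.23 × 4.566 = 10.18 °C.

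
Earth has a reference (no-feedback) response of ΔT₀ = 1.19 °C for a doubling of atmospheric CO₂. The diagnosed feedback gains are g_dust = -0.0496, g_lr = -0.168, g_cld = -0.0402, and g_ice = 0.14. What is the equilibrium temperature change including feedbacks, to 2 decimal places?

1.06 °C

Total gain g = -0.0496 − 0.168 − 0.0402 + 0.14 = -0.1178.
Amplification A = 1/(1 + 0.1178) = 0.8946.
ΔT = 1.19 × 0.8946 = 1.06 °C.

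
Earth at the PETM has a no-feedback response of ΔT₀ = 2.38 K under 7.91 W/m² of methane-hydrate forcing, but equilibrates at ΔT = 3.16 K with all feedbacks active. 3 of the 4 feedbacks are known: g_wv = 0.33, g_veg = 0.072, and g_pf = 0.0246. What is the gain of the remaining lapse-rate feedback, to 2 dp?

Amplification A = ΔT/ΔT₀ = 3.16/2.38 = 1.328.
Total gain g = 1 − 1/A = 1 − 1/1.328 = 0.247.
Known gains sum to 0.33 + 0.072 + 0.0246 = 0.4266.
g_lr = 0.247 − 0.4266 = -0.18.

-0.18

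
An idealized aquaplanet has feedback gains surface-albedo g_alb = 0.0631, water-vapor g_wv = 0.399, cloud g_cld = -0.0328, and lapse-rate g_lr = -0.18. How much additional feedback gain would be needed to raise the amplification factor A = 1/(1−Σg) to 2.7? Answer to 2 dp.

Current total gain = 0.2493.
Target gain for A = 2.7: g* = 1 − 1/2.7 = 0.6296.
Additional gain needed = 0.6296 − 0.2493 = 0.38.

0.38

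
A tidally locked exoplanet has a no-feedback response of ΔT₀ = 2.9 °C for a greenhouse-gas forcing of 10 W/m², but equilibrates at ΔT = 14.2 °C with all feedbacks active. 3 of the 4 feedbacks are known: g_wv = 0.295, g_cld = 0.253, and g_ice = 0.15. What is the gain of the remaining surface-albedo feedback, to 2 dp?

0.10

Amplification A = ΔT/ΔT₀ = 14.2/2.9 = 4.897.
Total gain g = 1 − 1/A = 1 − 1/4.897 = 0.7958.
Known gains sum to 0.295 + 0.253 + 0.15 = 0.698.
g_alb = 0.7958 − 0.698 = 0.10.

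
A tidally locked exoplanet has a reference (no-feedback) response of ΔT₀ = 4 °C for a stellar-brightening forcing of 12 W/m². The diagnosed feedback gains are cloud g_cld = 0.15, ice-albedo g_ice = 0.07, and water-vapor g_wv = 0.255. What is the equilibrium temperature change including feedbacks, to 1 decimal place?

7.6 °C

Total gain g = 0.15 + 0.07 + 0.255 = 0.475.
Amplification A = 1/(1 − 0.475) = 1.905.
ΔT = 4 × 1.905 = 7.6 °C.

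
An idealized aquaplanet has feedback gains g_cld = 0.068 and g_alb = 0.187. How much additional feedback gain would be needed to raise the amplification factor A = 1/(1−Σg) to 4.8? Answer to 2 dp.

0.54

Current total gain = 0.255.
Target gain for A = 4.8: g* = 1 − 1/4.8 = 0.7917.
Additional gain needed = 0.7917 − 0.255 = 0.54.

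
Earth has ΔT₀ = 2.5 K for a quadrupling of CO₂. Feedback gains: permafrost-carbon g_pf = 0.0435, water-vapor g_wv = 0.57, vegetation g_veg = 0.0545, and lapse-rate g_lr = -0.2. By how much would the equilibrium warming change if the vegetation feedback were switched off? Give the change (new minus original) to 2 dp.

Original: g = 0.468, ΔT = 2.5/(1−0.468) = 4.6992 K.
Without vegetation: g' = 0.4135, ΔT' = 2.5/(1−0.4135) = 4.2626 K.
Change = 4.2626 − 4.6992 = -0.44 K.

-0.44 K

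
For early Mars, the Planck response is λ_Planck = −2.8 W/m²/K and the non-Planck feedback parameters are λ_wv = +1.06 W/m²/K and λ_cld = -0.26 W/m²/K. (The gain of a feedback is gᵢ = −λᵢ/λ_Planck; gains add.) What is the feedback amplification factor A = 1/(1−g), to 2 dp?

1.40

Convert to gains: g_wv = 1.06/2.8 = 0.3786; g_cld = -0.26/2.8 = -0.09286.
Total gain g = 0.28574.
A = 1/(1 − 0.28574) = 1.40.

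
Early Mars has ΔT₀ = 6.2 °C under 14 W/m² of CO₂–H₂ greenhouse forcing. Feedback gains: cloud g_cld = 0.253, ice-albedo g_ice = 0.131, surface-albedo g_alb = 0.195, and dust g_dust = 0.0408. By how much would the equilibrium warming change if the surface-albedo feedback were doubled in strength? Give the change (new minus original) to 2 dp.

17.17 °C

Original: g = 0.6198, ΔT = 6.2/(1−0.6198) = 16.3072 °C.
With doubled surface-albedo: g' = 0.8148, ΔT' = 6.2/(1−0.8148) = 33.4773 °C.
Change = 33.4773 − 16.3072 = 17.17 °C.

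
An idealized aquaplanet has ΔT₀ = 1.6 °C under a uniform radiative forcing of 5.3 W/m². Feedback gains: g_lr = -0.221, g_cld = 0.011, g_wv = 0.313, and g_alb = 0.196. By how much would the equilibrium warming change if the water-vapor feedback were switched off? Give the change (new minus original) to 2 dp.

-0.70 °C

Original: g = 0.299, ΔT = 1.6/(1−0.299) = 2.2825 °C.
Without water-vapor: g' = -0.014, ΔT' = 1.6/(1+0.014) = 1.5779 °C.
Change = 1.5779 − 2.2825 = -0.70 °C.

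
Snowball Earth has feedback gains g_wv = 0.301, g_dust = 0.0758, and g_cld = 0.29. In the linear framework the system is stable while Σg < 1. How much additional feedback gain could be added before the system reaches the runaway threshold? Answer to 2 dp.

0.33

Current total gain = 0.301 + 0.0758 + 0.29 = 0.6668.
Margin to runaway = 1 − 0.6668 = 0.33.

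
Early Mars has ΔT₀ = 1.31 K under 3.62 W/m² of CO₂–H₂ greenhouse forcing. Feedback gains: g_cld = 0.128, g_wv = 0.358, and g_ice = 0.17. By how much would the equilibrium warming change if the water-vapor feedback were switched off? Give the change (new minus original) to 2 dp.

-1.94 K

Original: g = 0.656, ΔT = 1.31/(1−0.656) = 3.8081 K.
Without water-vapor: g' = 0.298, ΔT' = 1.31/(1−0.298) = 1.8661 K.
Change = 1.8661 − 3.8081 = -1.94 K.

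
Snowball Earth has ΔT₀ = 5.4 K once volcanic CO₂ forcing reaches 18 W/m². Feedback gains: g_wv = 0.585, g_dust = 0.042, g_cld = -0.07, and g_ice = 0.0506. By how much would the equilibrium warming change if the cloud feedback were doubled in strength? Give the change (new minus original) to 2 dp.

Original: g = 0.6076, ΔT = 5.4/(1−0.6076) = 13.7615 K.
With doubled cloud: g' = 0.5376, ΔT' = 5.4/(1−0.5376) = 11.6782 K.
Change = 11.6782 − 13.7615 = -2.08 K.

-2.08 K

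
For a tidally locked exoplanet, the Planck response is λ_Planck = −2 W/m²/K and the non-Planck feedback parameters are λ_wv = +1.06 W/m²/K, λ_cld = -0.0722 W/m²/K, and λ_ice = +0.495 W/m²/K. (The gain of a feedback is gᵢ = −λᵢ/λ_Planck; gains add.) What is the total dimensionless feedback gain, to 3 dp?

Convert to gains: g_wv = 1.06/2 = 0.53; g_cld = -0.0722/2 = -0.0361; g_ice = 0.495/2 = 0.2475.
Total gain g = 0.7414.

0.741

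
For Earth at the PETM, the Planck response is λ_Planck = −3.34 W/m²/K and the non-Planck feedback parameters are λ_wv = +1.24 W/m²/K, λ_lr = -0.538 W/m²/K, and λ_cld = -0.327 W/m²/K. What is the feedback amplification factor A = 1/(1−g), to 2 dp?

1.13

Convert to gains: g_wv = 1.24/3.34 = 0.3713; g_lr = -0.538/3.34 = -0.1611; g_cld = -0.327/3.34 = -0.0979.
Total gain g = 0.1123.
A = 1/(1 − 0.1123) = 1.13.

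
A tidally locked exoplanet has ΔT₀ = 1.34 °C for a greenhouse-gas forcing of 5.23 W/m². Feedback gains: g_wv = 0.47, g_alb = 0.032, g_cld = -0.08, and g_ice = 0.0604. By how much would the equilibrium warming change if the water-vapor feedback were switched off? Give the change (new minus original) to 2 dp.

-1.23 °C

Original: g = 0.4824, ΔT = 1.34/(1−0.4824) = 2.5889 °C.
Without water-vapor: g' = 0.0124, ΔT' = 1.34/(1−0.0124) = 1.3568 °C.
Change = 1.3568 − 2.5889 = -1.23 °C.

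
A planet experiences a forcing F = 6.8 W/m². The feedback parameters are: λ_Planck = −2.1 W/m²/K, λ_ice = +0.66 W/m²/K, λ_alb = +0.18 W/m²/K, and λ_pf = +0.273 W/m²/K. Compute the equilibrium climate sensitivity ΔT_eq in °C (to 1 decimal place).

Net feedback parameter λ = (−2.1) + (+0.66) + (+0.18) + (+0.273) = -0.987 W/m²/K.
ΔT = −F/λ = −6.8/(-0.987) = 6.9 °C.

6.9 °C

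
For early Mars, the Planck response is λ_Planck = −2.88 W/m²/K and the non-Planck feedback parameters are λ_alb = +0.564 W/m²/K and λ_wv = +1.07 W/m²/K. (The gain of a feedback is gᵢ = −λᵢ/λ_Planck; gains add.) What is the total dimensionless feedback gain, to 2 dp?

Convert to gains: g_alb = 0.564/2.88 = 0.1958; g_wv = 1.07/2.88 = 0.3715.
Total gain g = 0.5673.

0.57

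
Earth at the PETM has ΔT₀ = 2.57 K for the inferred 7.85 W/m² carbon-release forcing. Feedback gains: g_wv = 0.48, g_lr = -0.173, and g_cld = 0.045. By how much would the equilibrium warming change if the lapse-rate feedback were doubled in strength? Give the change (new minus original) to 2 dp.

Original: g = 0.352, ΔT = 2.57/(1−0.352) = 3.9660 K.
With doubled lapse-rate: g' = 0.179, ΔT' = 2.57/(1−0.179) = 3.1303 K.
Change = 3.1303 − 3.9660 = -0.84 K.

-0.84 K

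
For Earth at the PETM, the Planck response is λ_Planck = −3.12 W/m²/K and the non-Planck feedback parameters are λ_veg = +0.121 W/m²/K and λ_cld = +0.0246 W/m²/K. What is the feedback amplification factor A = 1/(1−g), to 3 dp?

Convert to gains: g_veg = 0.121/3.12 = 0.03878; g_cld = 0.0246/3.12 = 0.007885.
Total gain g = 0.046665.
A = 1/(1 − 0.046665) = 1.049.

1.049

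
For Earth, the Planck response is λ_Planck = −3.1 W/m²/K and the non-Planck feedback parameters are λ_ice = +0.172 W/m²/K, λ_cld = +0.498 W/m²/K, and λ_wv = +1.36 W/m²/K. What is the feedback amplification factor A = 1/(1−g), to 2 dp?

2.90

Convert to gains: g_ice = 0.172/3.1 = 0.05548; g_cld = 0.498/3.1 = 0.1606; g_wv = 1.36/3.1 = 0.4387.
Total gain g = 0.65478.
A = 1/(1 − 0.65478) = 2.90.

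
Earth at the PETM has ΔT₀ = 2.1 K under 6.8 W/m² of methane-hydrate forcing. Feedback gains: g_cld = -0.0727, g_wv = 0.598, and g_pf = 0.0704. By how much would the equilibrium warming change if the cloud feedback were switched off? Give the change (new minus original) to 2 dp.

1.14 K

Original: g = 0.5957, ΔT = 2.1/(1−0.5957) = 5.1942 K.
Without cloud: g' = 0.6684, ΔT' = 2.1/(1−0.6684) = 6.3329 K.
Change = 6.3329 − 5.1942 = 1.14 K.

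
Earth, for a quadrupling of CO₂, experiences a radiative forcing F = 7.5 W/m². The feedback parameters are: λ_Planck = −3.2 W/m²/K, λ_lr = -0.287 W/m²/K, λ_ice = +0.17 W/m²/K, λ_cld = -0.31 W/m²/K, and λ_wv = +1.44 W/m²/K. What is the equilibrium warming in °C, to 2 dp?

Net feedback parameter λ = (−3.2) + (-0.287) + (+0.17) + (-0.31) + (+1.44) = -2.187 W/m²/K.
ΔT = −F/λ = −7.5/(-2.187) = 3.43 °C.

3.43 °C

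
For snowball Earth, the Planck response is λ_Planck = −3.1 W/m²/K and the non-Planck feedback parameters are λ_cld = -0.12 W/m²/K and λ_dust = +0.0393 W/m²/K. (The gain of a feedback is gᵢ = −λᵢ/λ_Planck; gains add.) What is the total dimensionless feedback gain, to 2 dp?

Convert to gains: g_cld = -0.12/3.1 = -0.03871; g_dust = 0.0393/3.1 = 0.01268.
Total gain g = -0.02603.

-0.03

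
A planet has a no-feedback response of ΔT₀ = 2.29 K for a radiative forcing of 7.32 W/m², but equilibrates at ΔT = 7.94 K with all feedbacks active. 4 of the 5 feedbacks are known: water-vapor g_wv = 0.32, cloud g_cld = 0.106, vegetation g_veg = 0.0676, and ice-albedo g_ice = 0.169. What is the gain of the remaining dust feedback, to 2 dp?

Amplification A = ΔT/ΔT₀ = 7.94/2.29 = 3.467.
Total gain g = 1 − 1/A = 1 − 1/3.467 = 0.7116.
Known gains sum to 0.32 + 0.106 + 0.0676 + 0.169 = 0.6626.
g_dust = 0.7116 − 0.6626 = 0.05.

0.05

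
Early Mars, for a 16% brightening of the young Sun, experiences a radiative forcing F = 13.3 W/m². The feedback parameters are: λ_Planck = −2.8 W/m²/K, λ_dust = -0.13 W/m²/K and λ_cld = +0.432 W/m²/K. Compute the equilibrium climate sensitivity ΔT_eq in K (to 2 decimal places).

Net feedback parameter λ = (−2.8) + (-0.13) + (+0.432) = -2.498 W/m²/K.
ΔT = −F/λ = −13.3/(-2.498) = 5.32 K.

5.32 K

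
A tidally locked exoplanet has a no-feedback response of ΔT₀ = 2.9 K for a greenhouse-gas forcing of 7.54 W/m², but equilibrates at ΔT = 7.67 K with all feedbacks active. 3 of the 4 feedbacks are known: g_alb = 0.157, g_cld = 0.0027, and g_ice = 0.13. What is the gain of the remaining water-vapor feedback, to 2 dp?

Amplification A = ΔT/ΔT₀ = 7.67/2.9 = 2.645.
Total gain g = 1 − 1/A = 1 − 1/2.645 = 0.6219.
Known gains sum to 0.157 + 0.0027 + 0.13 = 0.2897.
g_wv = 0.6219 − 0.2897 = 0.33.

0.33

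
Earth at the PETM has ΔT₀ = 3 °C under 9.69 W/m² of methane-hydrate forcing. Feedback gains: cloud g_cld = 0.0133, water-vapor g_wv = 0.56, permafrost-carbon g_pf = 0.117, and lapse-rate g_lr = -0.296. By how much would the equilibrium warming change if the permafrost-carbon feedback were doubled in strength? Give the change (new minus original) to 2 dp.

Original: g = 0.3943, ΔT = 3/(1−0.3943) = 4.9529 °C.
With doubled permafrost-carbon: g' = 0.5113, ΔT' = 3/(1−0.5113) = 6.1387 °C.
Change = 6.1387 − 4.9529 = 1.19 °C.

1.19 °C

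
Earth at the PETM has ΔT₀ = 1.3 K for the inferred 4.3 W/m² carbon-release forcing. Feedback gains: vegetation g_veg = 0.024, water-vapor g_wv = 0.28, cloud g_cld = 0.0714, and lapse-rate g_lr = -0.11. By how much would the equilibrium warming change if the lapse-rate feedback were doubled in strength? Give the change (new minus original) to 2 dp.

-0.23 K

Original: g = 0.2654, ΔT = 1.3/(1−0.2654) = 1.7697 K.
With doubled lapse-rate: g' = 0.1554, ΔT' = 1.3/(1−0.1554) = 1.5392 K.
Change = 1.5392 − 1.7697 = -0.23 K.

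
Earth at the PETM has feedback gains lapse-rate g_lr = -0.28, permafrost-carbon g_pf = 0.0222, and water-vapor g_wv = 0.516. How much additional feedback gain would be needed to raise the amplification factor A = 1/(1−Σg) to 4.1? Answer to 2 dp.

0.50

Current total gain = 0.2582.
Target gain for A = 4.1: g* = 1 − 1/4.1 = 0.7561.
Additional gain needed = 0.7561 − 0.2582 = 0.50.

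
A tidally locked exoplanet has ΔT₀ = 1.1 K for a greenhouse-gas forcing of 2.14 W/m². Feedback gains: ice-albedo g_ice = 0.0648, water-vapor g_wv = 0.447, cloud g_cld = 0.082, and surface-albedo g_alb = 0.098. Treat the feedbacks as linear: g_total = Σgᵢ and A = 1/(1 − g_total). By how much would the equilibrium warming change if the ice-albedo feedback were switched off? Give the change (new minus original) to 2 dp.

-0.62 K

Original: g = 0.6918, ΔT = 1.1/(1−0.6918) = 3.5691 K.
Without ice-albedo: g' = 0.627, ΔT' = 1.1/(1−0.627) = 2.9491 K.
Change = 2.9491 − 3.5691 = -0.62 K.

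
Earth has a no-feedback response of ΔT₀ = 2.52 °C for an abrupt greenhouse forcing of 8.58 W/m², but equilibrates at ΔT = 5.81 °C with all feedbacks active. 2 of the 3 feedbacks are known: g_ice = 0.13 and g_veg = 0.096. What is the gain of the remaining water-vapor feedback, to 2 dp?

Amplification A = ΔT/ΔT₀ = 5.81/2.52 = 2.306.
Total gain g = 1 − 1/A = 1 − 1/2.306 = 0.5663.
Known gains sum to 0.13 + 0.096 = 0.226.
g_wv = 0.5663 − 0.226 = 0.34.

0.34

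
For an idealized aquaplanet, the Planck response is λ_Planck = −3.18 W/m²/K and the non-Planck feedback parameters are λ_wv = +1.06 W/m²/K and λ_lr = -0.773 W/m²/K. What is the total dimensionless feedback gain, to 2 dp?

Convert to gains: g_wv = 1.06/3.18 = 0.3333; g_lr = -0.773/3.18 = -0.2431.
Total gain g = 0.0902.

0.09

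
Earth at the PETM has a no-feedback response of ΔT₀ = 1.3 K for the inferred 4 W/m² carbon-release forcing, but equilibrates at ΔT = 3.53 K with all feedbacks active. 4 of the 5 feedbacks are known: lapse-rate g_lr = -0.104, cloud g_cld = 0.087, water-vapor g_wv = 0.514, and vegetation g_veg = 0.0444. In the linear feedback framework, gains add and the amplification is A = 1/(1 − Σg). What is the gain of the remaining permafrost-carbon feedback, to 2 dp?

Amplification A = ΔT/ΔT₀ = 3.53/1.3 = 2.715.
Total gain g = 1 − 1/A = 1 − 1/2.715 = 0.6317.
Known gains sum to -0.104 + 0.087 + 0.514 + 0.0444 = 0.5414.
g_pf = 0.6317 − 0.5414 = 0.09.

0.09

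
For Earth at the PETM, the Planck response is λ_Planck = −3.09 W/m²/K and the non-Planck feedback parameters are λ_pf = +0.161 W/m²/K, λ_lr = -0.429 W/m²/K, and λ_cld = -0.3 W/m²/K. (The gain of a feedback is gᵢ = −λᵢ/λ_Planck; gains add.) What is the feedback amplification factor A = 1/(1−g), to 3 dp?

0.845

Convert to gains: g_pf = 0.161/3.09 = 0.0521; g_lr = -0.429/3.09 = -0.1388; g_cld = -0.3/3.09 = -0.09709.
Total gain g = -0.18379.
A = 1/(1 + 0.18379) = 0.845.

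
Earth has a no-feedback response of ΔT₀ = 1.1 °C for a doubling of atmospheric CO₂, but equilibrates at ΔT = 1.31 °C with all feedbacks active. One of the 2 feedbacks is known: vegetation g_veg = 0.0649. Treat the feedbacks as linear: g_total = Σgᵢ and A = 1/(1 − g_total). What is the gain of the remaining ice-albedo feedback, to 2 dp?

Amplification A = ΔT/ΔT₀ = 1.31/1.1 = 1.191.
Total gain g = 1 − 1/A = 1 − 1/1.191 = 0.1604.
The known gain is 0.0649.
g_ice = 0.1604 − 0.0649 = 0.10.

0.10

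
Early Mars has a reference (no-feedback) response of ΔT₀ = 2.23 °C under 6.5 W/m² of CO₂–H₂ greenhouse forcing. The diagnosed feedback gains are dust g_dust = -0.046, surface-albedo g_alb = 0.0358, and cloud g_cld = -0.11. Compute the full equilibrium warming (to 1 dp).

2.0 °C

Total gain g = -0.046 + 0.0358 − 0.11 = -0.1202.
Amplification A = 1/(1 + 0.1202) = 0.8927.
ΔT = 2.23 × 0.8927 = 2.0 °C.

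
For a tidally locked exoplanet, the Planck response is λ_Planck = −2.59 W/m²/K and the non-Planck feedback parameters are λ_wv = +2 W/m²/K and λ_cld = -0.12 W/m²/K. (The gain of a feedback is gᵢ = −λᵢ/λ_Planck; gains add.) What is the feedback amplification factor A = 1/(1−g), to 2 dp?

Convert to gains: g_wv = 2/2.59 = 0.7722; g_cld = -0.12/2.59 = -0.04633.
Total gain g = 0.72587.
A = 1/(1 − 0.72587) = 3.65.

3.65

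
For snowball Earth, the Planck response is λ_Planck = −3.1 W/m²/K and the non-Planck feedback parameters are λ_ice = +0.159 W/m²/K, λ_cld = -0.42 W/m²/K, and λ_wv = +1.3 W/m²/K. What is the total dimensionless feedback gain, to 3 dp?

0.335

Convert to gains: g_ice = 0.159/3.1 = 0.05129; g_cld = -0.42/3.1 = -0.1355; g_wv = 1.3/3.1 = 0.4194.
Total gain g = 0.33519.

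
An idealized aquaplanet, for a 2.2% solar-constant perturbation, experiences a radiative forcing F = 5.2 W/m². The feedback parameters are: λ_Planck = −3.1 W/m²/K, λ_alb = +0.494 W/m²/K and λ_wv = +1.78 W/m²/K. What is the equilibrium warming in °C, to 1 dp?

6.3 °C

Net feedback parameter λ = (−3.1) + (+0.494) + (+1.78) = -0.826 W/m²/K.
ΔT = −F/λ = −5.2/(-0.826) = 6.3 °C.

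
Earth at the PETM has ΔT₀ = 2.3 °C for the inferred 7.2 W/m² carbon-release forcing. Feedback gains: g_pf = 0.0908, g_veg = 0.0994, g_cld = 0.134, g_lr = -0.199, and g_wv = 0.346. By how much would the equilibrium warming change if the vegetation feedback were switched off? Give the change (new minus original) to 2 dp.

-0.69 °C

Original: g = 0.4712, ΔT = 2.3/(1−0.4712) = 4.3495 °C.
Without vegetation: g' = 0.3718, ΔT' = 2.3/(1−0.3718) = 3.6613 °C.
Change = 3.6613 − 4.3495 = -0.69 °C.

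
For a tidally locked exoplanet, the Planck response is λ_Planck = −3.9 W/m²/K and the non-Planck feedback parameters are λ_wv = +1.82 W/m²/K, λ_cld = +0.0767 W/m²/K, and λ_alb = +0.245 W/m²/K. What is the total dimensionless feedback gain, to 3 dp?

0.549

Convert to gains: g_wv = 1.82/3.9 = 0.4667; g_cld = 0.0767/3.9 = 0.01967; g_alb = 0.245/3.9 = 0.06282.
Total gain g = 0.54919.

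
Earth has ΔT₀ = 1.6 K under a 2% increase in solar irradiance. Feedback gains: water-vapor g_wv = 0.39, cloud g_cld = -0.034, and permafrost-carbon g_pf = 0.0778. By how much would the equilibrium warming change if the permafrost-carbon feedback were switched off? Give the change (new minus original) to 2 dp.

Original: g = 0.4338, ΔT = 1.6/(1−0.4338) = 2.8259 K.
Without permafrost-carbon: g' = 0.356, ΔT' = 1.6/(1−0.356) = 2.4845 K.
Change = 2.4845 − 2.8259 = -0.34 K.

-0.34 K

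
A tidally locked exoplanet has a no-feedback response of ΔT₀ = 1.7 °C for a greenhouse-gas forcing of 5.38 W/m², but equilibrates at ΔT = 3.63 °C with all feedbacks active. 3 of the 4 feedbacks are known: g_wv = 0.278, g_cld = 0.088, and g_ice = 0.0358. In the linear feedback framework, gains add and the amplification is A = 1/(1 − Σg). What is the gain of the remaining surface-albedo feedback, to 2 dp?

0.13

Amplification A = ΔT/ΔT₀ = 3.63/1.7 = 2.135.
Total gain g = 1 − 1/A = 1 − 1/2.135 = 0.5316.
Known gains sum to 0.278 + 0.088 + 0.0358 = 0.4018.
g_alb = 0.5316 − 0.4018 = 0.13.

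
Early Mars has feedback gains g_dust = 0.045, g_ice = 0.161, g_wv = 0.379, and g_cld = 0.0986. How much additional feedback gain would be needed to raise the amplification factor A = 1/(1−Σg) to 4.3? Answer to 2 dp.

Current total gain = 0.6836.
Target gain for A = 4.3: g* = 1 − 1/4.3 = 0.7674.
Additional gain needed = 0.7674 − 0.6836 = 0.08.

0.08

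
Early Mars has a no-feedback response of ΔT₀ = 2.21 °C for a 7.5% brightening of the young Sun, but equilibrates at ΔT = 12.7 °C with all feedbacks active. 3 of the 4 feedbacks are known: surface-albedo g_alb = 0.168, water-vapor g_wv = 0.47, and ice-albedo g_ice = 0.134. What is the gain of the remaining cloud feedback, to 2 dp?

0.05

Amplification A = ΔT/ΔT₀ = 12.7/2.21 = 5.747.
Total gain g = 1 − 1/A = 1 − 1/5.747 = 0.826.
Known gains sum to 0.168 + 0.47 + 0.134 = 0.772.
g_cld = 0.826 − 0.772 = 0.05.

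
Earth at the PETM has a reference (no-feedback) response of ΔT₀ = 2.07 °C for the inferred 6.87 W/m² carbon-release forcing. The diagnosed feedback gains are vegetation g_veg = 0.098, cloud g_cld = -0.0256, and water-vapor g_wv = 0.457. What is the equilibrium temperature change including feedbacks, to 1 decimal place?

Total gain g = 0.098 − 0.0256 + 0.457 = 0.5294.
Amplification A = 1/(1 − 0.5294) = 2.125.
ΔT = 2.07 × 2.125 = 4.4 °C.

4.4 °C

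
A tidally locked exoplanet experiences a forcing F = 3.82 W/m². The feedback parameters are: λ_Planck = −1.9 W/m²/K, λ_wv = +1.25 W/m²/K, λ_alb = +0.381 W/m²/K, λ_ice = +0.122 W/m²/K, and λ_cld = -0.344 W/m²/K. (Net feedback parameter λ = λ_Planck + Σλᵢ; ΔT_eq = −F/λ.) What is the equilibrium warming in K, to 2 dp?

7.78 K

Net feedback parameter λ = (−1.9) + (+1.25) + (+0.381) + (+0.122) + (-0.344) = -0.491 W/m²/K.
ΔT = −F/λ = −3.82/(-0.491) = 7.78 K.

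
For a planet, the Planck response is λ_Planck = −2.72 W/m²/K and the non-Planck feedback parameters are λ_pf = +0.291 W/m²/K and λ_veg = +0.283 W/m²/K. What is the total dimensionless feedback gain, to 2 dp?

Convert to gains: g_pf = 0.291/2.72 = 0.107; g_veg = 0.283/2.72 = 0.104.
Total gain g = 0.211.

0.21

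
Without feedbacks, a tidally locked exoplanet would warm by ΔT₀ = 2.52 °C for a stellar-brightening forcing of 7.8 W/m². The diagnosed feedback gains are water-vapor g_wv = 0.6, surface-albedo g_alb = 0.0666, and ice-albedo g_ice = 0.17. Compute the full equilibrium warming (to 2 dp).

15.42 °C

Total gain g = 0.6 + 0.0666 + 0.17 = 0.8366.
Amplification A = 1/(1 − 0.8366) = 6.12.
ΔT = 2.52 × 6.12 = 15.42 °C.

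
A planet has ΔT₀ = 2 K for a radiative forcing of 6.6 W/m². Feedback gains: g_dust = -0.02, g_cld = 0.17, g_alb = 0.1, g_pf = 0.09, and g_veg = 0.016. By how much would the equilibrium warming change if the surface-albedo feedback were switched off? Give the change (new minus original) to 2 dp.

Original: g = 0.356, ΔT = 2/(1−0.356) = 3.1056 K.
Without surface-albedo: g' = 0.256, ΔT' = 2/(1−0.256) = 2.6882 K.
Change = 2.6882 − 3.1056 = -0.42 K.

-0.42 K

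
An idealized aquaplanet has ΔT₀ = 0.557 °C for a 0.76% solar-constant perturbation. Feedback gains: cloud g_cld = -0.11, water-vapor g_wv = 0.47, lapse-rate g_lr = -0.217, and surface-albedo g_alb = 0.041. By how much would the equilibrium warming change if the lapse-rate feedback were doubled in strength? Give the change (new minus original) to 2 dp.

-0.14 °C

Original: g = 0.184, ΔT = 0.557/(1−0.184) = 0.6826 °C.
With doubled lapse-rate: g' = -0.033, ΔT' = 0.557/(1+0.033) = 0.5392 °C.
Change = 0.5392 − 0.6826 = -0.14 °C.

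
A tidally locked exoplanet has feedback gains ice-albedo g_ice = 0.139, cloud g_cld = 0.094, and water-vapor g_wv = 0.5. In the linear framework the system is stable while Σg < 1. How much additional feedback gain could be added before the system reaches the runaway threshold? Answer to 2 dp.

0.27

Current total gain = 0.139 + 0.094 + 0.5 = 0.733.
Margin to runaway = 1 − 0.733 = 0.27.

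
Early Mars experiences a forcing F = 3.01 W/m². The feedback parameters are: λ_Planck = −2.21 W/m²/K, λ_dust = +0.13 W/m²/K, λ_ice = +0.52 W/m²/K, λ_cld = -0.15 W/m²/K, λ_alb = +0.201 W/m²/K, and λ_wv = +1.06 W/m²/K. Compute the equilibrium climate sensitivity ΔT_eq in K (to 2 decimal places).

6.70 K

Net feedback parameter λ = (−2.21) + (+0.13) + (+0.52) + (-0.15) + (+0.201) + (+1.06) = -0.449 W/m²/K.
ΔT = −F/λ = −3.01/(-0.449) = 6.70 K.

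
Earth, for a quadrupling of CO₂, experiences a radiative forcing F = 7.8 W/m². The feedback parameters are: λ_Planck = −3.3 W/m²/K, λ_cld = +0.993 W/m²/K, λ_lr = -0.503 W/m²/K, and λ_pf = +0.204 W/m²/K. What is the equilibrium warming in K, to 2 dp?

2.99 K

Net feedback parameter λ = (−3.3) + (+0.993) + (-0.503) + (+0.204) = -2.606 W/m²/K.
ΔT = −F/λ = −7.8/(-2.606) = 2.99 K.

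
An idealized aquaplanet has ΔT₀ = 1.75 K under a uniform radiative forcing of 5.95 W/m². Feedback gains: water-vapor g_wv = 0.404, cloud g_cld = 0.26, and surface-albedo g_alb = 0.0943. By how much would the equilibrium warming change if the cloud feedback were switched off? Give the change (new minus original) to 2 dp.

Original: g = 0.7583, ΔT = 1.75/(1−0.7583) = 7.2404 K.
Without cloud: g' = 0.4983, ΔT' = 1.75/(1−0.4983) = 3.4881 K.
Change = 3.4881 − 7.2404 = -3.75 K.

-3.75 K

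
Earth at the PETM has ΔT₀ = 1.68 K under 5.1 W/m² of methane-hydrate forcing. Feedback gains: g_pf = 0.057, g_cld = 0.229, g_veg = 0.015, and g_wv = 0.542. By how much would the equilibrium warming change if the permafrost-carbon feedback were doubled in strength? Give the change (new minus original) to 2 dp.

6.10 K

Original: g = 0.843, ΔT = 1.68/(1−0.843) = 10.7006 K.
With doubled permafrost-carbon: g' = 0.9, ΔT' = 1.68/(1−0.9) = 16.8000 K.
Change = 16.8000 − 10.7006 = 6.10 K.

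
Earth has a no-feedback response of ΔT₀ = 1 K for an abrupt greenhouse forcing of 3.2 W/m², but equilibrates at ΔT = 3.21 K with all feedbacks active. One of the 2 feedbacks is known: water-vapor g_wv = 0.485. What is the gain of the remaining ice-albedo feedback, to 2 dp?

0.20

Amplification A = ΔT/ΔT₀ = 3.21/1 = 3.21.
Total gain g = 1 − 1/A = 1 − 1/3.21 = 0.6885.
The known gain is 0.485.
g_ice = 0.6885 − 0.485 = 0.20.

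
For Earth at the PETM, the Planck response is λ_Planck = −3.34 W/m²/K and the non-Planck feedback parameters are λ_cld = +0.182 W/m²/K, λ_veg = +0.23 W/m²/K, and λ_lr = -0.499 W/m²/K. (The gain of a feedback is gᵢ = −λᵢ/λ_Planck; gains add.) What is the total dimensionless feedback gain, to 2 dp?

Convert to gains: g_cld = 0.182/3.34 = 0.05449; g_veg = 0.23/3.34 = 0.06886; g_lr = -0.499/3.34 = -0.1494.
Total gain g = -0.02605.

-0.03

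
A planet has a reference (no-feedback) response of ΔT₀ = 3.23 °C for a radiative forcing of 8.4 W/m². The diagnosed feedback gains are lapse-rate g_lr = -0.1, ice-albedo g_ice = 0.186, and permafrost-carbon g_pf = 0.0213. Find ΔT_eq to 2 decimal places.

Total gain g = -0.1 + 0.186 + 0.0213 = 0.1073.
Amplification A = 1/(1 − 0.1073) = 1.12.
ΔT = 3.23 × 1.12 = 3.62 °C.

3.62 °C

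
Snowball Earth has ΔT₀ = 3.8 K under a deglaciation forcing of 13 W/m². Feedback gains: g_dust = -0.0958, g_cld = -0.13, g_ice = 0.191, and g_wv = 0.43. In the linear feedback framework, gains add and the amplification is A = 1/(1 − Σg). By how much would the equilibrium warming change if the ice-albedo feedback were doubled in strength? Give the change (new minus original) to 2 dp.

Original: g = 0.3952, ΔT = 3.8/(1−0.3952) = 6.2831 K.
With doubled ice-albedo: g' = 0.5862, ΔT' = 3.8/(1−0.5862) = 9.1832 K.
Change = 9.1832 − 6.2831 = 2.90 K.

2.90 K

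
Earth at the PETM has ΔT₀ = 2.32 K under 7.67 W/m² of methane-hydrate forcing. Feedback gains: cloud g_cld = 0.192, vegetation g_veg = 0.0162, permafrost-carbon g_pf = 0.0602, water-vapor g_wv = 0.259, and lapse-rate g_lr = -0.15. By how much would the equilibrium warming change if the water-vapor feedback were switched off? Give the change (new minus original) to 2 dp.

-1.09 K

Original: g = 0.3774, ΔT = 2.32/(1−0.3774) = 3.7263 K.
Without water-vapor: g' = 0.1184, ΔT' = 2.32/(1−0.1184) = 2.6316 K.
Change = 2.6316 − 3.7263 = -1.09 K.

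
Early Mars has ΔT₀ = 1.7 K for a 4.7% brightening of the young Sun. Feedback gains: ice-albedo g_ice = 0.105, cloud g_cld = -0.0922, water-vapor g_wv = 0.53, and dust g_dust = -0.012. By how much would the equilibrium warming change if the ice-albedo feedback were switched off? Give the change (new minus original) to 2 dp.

Original: g = 0.5308, ΔT = 1.7/(1−0.5308) = 3.6232 K.
Without ice-albedo: g' = 0.4258, ΔT' = 1.7/(1−0.4258) = 2.9606 K.
Change = 2.9606 − 3.6232 = -0.66 K.

-0.66 K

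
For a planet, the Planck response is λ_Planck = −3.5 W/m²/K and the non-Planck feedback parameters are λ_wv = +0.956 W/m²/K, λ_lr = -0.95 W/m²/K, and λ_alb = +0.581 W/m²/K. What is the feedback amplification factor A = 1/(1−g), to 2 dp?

Convert to gains: g_wv = 0.956/3.5 = 0.2731; g_lr = -0.95/3.5 = -0.2714; g_alb = 0.581/3.5 = 0.166.
Total gain g = 0.1677.
A = 1/(1 − 0.1677) = 1.20.

1.20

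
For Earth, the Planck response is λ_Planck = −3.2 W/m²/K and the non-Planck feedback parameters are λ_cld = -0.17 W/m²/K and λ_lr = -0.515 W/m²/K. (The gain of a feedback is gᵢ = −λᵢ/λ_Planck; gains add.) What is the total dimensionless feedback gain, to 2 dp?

Convert to gains: g_cld = -0.17/3.2 = -0.05312; g_lr = -0.515/3.2 = -0.1609.
Total gain g = -0.21402.

-0.21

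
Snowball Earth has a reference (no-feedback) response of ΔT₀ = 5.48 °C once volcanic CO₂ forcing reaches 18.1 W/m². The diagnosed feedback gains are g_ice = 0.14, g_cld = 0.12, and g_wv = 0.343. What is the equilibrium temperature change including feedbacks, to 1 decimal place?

Total gain g = 0.14 + 0.12 + 0.343 = 0.603.
Amplification A = 1/(1 − 0.603) = 2.519.
ΔT = 5.48 × 2.519 = 13.8 °C.

13.8 °C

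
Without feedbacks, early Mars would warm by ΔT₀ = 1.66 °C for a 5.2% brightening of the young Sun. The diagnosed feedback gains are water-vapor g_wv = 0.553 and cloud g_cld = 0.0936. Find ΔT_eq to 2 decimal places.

4.70 °C

Total gain g = 0.553 + 0.0936 = 0.6466.
Amplification A = 1/(1 − 0.6466) = 2.83.
ΔT = 1.66 × 2.83 = 4.70 °C.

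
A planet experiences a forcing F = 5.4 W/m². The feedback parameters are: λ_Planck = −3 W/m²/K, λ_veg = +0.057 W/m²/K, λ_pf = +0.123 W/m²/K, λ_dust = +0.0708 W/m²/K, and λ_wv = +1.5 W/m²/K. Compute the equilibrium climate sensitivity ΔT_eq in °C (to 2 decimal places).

4.32 °C

Net feedback parameter λ = (−3) + (+0.057) + (+0.123) + (+0.0708) + (+1.5) = -1.2492 W/m²/K.
ΔT = −F/λ = −5.4/(-1.2492) = 4.32 °C.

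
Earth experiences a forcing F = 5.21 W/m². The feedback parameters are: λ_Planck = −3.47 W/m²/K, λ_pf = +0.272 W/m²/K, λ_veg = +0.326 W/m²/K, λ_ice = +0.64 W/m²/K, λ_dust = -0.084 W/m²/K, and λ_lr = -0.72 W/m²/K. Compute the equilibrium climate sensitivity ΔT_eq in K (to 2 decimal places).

Net feedback parameter λ = (−3.47) + (+0.272) + (+0.326) + (+0.64) + (-0.084) + (-0.72) = -3.036 W/m²/K.
ΔT = −F/λ = −5.21/(-3.036) = 1.72 K.

1.72 K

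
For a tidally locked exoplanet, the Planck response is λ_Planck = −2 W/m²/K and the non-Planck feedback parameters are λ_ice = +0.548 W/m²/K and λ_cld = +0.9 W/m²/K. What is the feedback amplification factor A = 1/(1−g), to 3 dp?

3.623

Convert to gains: g_ice = 0.548/2 = 0.274; g_cld = 0.9/2 = 0.45.
Total gain g = 0.724.
A = 1/(1 − 0.724) = 3.623.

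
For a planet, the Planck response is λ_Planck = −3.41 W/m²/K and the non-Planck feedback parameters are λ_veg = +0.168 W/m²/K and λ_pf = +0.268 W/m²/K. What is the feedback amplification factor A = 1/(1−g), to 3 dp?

Convert to gains: g_veg = 0.168/3.41 = 0.04927; g_pf = 0.268/3.41 = 0.07859.
Total gain g = 0.12786.
A = 1/(1 − 0.12786) = 1.147.

1.147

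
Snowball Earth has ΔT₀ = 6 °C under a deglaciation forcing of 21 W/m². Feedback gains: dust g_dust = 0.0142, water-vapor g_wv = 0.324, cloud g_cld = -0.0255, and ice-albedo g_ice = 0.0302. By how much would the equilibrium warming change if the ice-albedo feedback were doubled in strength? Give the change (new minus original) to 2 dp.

Original: g = 0.3429, ΔT = 6/(1−0.3429) = 9.1310 °C.
With doubled ice-albedo: g' = 0.3731, ΔT' = 6/(1−0.3731) = 9.5709 °C.
Change = 9.5709 − 9.1310 = 0.44 °C.

0.44 °C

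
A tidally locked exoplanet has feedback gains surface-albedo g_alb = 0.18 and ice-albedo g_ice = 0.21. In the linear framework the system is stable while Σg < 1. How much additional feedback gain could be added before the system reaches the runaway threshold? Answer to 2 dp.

0.61

Current total gain = 0.18 + 0.21 = 0.39.
Margin to runaway = 1 − 0.39 = 0.61.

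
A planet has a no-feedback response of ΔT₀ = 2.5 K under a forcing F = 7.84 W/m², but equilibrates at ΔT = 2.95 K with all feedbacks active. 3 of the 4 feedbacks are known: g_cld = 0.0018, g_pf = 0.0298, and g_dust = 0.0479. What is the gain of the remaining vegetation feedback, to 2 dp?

0.07

Amplification A = ΔT/ΔT₀ = 2.95/2.5 = 1.18.
Total gain g = 1 − 1/A = 1 − 1/1.18 = 0.1525.
Known gains sum to 0.0018 + 0.0298 + 0.0479 = 0.0795.
g_veg = 0.1525 − 0.0795 = 0.07.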